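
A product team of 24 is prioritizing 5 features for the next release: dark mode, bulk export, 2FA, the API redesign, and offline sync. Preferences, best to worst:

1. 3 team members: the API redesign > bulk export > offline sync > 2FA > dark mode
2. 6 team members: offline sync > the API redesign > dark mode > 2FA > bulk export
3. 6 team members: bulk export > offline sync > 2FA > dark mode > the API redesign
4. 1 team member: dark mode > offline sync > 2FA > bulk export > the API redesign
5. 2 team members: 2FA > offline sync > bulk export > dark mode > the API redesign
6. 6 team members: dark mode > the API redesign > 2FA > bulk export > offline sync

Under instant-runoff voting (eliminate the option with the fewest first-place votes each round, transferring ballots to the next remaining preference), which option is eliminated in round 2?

the API redesign

Round 1: dark mode 7, bulk export 6, 2FA 2, the API redesign 3, offline sync 6. Eliminate 2FA.
Round 2: dark mode 7, bulk export 6, the API redesign 3, offline sync 8. Eliminate the API redesign.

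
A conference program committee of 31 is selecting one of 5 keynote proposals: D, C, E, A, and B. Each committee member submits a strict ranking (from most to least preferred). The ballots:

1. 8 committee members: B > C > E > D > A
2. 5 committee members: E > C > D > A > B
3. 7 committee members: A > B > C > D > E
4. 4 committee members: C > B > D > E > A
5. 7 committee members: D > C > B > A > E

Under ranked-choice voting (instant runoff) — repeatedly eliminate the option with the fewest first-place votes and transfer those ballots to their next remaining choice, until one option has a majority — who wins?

Round 1: D 7, C 4, E 5, A 7, B 8. Eliminate C.
Round 2: D 7, E 5, A 7, B 12. Eliminate E.
Round 3: D 12, A 7, B 12. Eliminate A.
Round 4: D 12, B 19. B has a majority.

B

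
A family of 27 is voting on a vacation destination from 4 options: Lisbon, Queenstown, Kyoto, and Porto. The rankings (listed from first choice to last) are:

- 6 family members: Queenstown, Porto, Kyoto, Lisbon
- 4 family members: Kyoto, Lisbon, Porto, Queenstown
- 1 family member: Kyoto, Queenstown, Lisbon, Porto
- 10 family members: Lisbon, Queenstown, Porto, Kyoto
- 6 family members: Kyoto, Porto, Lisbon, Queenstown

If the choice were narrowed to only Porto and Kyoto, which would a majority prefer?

Voters preferring Porto to Kyoto: 16; preferring Kyoto to Porto: 11.
Porto wins the head-to-head.

Porto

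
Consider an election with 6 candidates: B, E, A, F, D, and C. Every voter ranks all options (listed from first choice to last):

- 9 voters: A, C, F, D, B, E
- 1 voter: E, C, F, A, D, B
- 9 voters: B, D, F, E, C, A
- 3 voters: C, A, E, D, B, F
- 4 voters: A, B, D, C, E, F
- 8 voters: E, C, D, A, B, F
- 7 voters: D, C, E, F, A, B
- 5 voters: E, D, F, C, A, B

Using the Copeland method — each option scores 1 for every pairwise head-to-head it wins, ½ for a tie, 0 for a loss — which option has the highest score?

B: beats F; loses to E, A, D, and C → score 1.
E: beats B, A, and F; ties C; loses to D → score 3.5.
A: beats B and F; loses to E, D, and C → score 2.
F: loses to B, E, A, D, and C → score 0.
D: beats B, E, A, F, and C → score 5.
C: beats B, A, and F; ties E; loses to D → score 3.5.
D has the best pairwise record.

D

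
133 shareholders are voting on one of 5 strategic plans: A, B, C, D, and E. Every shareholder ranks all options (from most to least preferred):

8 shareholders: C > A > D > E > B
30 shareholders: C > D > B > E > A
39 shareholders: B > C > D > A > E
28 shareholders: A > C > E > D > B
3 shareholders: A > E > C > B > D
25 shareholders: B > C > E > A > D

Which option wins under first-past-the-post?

First-place votes: A 31, B 64, C 38, D 0, E 0.
B has the most first-place votes.

B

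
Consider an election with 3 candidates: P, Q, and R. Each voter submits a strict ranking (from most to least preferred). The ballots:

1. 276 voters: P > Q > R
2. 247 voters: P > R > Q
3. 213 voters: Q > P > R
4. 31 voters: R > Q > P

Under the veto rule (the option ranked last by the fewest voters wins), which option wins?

P

Last-place votes: P 31, Q 247, R 489.
P is ranked last by the fewest voters, so P wins.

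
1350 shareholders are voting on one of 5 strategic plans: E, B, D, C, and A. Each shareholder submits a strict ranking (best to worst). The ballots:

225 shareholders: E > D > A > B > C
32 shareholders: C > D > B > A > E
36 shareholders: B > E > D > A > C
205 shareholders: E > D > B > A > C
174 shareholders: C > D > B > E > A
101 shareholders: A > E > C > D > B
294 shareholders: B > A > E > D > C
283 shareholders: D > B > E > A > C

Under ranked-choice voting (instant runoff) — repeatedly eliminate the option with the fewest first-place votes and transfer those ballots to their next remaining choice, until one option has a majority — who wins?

Round 1: E 430, B 330, D 283, C 206, A 101. Eliminate A.
Round 2: E 531, B 330, D 283, C 206. Eliminate C.
Round 3: E 531, B 330, D 489. Eliminate B.
Round 4: E 861, D 489. E has a majority.

E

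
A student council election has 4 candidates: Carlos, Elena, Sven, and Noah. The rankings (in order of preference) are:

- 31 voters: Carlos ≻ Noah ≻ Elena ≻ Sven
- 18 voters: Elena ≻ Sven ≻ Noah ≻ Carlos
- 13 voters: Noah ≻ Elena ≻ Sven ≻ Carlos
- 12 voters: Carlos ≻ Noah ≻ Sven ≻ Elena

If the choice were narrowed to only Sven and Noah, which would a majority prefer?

Noah

Voters preferring Sven to Noah: 18; preferring Noah to Sven: 56.
Noah wins the head-to-head.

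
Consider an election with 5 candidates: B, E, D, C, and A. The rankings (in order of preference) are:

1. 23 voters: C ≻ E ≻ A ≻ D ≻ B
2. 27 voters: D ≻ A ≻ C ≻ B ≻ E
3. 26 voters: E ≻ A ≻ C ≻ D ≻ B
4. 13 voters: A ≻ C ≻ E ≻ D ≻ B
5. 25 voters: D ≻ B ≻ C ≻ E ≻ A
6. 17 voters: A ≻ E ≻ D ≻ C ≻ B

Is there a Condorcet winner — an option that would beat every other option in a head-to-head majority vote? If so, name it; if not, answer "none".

Checking pairwise contests:
E beats B 79–52.
C beats E 88–43.
E beats D 79–52.
D beats C 69–62.
E beats A 74–57.
Every option loses at least one head-to-head, so there is no Condorcet winner.

none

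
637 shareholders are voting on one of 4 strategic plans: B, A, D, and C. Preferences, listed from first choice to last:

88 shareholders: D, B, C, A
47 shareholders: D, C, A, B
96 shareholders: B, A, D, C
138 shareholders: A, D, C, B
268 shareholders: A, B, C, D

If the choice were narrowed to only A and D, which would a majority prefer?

Voters preferring A to D: 502; preferring D to A: 135.
A wins the head-to-head.

A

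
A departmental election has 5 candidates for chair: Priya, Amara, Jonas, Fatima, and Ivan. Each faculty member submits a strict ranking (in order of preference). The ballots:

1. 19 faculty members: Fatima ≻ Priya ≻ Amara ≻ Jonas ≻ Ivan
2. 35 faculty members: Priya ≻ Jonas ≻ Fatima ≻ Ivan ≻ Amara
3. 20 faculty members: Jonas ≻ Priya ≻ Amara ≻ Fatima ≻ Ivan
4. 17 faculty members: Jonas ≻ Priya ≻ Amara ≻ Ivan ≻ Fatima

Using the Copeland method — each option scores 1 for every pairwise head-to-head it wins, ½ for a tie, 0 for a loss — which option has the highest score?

Priya: beats Amara, Jonas, Fatima, and Ivan → score 4.
Amara: beats Ivan; loses to Priya, Jonas, and Fatima → score 1.
Jonas: beats Amara, Fatima, and Ivan; loses to Priya → score 3.
Fatima: beats Amara and Ivan; loses to Priya and Jonas → score 2.
Ivan: loses to Priya, Amara, Jonas, and Fatima → score 0.
Priya has the best pairwise record.

Priya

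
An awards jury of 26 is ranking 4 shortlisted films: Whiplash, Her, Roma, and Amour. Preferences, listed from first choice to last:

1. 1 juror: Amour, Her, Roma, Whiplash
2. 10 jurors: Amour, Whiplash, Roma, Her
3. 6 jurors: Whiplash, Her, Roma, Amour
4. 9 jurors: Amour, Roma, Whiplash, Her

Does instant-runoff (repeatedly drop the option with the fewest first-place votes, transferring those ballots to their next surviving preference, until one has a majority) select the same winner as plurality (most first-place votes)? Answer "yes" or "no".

Instant-runoff — R1 Whiplash 6, Her 0, Roma 0, Amour 20 (Amour winner). Winner: Amour.
Plurality — first-place votes: Whiplash 6, Her 0, Roma 0, Amour 20. Winner: Amour.
The two methods agree.

yes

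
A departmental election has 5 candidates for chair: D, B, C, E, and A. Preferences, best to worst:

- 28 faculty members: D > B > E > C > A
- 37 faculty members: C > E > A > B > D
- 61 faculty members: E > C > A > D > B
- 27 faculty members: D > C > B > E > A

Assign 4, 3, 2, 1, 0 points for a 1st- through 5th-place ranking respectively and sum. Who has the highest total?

C

D: 28·4 + 37·0 + 61·1 + 27·4 = 281
B: 28·3 + 37·1 + 61·0 + 27·2 = 175
C: 28·1 + 37·4 + 61·3 + 27·3 = 440
E: 28·2 + 37·3 + 61·4 + 27·1 = 438
A: 28·0 + 37·2 + 61·2 + 27·0 = 196
C has the highest Borda score (440).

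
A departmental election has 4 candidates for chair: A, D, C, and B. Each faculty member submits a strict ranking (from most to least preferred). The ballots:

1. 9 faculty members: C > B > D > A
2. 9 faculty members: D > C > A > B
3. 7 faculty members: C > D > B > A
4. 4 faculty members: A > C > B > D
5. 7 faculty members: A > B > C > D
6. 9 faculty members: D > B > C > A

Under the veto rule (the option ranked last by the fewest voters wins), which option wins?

Last-place votes: A 25, D 11, C 0, B 9.
C is ranked last by the fewest voters, so C wins.

C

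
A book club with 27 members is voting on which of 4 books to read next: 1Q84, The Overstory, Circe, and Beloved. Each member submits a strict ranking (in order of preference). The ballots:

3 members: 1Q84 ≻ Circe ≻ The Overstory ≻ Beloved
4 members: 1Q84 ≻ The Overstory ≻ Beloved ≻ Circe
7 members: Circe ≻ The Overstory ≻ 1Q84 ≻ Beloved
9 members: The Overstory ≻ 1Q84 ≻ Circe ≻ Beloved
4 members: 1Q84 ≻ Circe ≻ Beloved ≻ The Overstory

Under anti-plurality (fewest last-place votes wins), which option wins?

1Q84

Last-place votes: 1Q84 0, The Overstory 4, Circe 4, Beloved 19.
1Q84 is ranked last by the fewest voters, so 1Q84 wins.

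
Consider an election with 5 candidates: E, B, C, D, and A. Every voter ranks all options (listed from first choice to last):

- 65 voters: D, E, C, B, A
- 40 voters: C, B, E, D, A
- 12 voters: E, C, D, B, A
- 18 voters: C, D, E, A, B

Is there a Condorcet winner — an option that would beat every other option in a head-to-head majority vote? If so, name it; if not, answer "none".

Checking pairwise contests:
D beats E 83–52.
E beats B 95–40.
E beats C 77–58.
C beats D 70–65.
E beats A 135–0.
Every option loses at least one head-to-head, so there is no Condorcet winner.

none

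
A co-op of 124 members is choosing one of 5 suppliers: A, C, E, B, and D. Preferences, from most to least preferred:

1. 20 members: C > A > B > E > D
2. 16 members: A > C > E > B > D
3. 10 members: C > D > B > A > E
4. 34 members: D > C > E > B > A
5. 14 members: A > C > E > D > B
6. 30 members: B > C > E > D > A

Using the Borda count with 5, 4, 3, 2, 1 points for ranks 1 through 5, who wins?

A: 20·4 + 16·5 + 10·2 + 34·1 + 14·5 + 30·1 = 314
C: 20·5 + 16·4 + 10·5 + 34·4 + 14·4 + 30·4 = 526
E: 20·2 + 16·3 + 10·1 + 34·3 + 14·3 + 30·3 = 332
B: 20·3 + 16·2 + 10·3 + 34·2 + 14·1 + 30·5 = 354
D: 20·1 + 16·1 + 10·4 + 34·5 + 14·2 + 30·2 = 334
C has the highest Borda score (526).

C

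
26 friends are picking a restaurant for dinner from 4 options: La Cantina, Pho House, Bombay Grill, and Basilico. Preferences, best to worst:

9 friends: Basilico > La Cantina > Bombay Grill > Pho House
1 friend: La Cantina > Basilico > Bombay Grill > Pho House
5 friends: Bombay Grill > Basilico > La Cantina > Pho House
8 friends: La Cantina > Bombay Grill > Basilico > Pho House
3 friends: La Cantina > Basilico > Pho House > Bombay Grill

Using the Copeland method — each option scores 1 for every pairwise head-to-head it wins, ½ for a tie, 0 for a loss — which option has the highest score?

Basilico

La Cantina: beats Pho House and Bombay Grill; loses to Basilico → score 2.
Pho House: loses to La Cantina, Bombay Grill, and Basilico → score 0.
Bombay Grill: beats Pho House; ties Basilico; loses to La Cantina → score 1.5.
Basilico: beats La Cantina and Pho House; ties Bombay Grill → score 2.5.
Basilico has the best pairwise record.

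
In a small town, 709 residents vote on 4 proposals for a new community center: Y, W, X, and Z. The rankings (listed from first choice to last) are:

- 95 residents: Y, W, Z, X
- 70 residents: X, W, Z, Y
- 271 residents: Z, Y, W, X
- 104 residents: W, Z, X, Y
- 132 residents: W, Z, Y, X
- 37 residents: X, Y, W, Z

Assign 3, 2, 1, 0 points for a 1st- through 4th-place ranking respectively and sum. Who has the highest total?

Y: 95·3 + 70·0 + 271·2 + 104·0 + 132·1 + 37·2 = 1033
W: 95·2 + 70·2 + 271·1 + 104·3 + 132·3 + 37·1 = 1346
X: 95·0 + 70·3 + 271·0 + 104·1 + 132·0 + 37·3 = 425
Z: 95·1 + 70·1 + 271·3 + 104·2 + 132·2 + 37·0 = 1450
Z has the highest Borda score (1450).

Z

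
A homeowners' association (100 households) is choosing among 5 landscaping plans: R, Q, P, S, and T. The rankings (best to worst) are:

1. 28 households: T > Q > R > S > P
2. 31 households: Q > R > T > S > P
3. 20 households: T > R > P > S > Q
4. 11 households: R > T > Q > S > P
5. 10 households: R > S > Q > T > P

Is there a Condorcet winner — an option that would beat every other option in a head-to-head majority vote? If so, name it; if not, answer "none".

none

Checking pairwise contests:
Q beats R 59–41.
T beats Q 59–41.
R beats P 100–0.
R beats S 100–0.
R beats T 52–48.
Every option loses at least one head-to-head, so there is no Condorcet winner.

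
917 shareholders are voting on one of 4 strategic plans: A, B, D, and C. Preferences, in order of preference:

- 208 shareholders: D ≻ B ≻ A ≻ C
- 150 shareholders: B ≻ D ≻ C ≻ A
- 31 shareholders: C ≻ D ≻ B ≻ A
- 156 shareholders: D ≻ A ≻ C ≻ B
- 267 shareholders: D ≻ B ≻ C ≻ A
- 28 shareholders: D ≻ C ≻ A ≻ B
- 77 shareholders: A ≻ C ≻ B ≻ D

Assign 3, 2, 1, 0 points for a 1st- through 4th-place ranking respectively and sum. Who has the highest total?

A: 208·1 + 150·0 + 31·0 + 156·2 + 267·0 + 28·1 + 77·3 = 779
B: 208·2 + 150·3 + 31·1 + 156·0 + 267·2 + 28·0 + 77·1 = 1508
D: 208·3 + 150·2 + 31·2 + 156·3 + 267·3 + 28·3 + 77·0 = 2339
C: 208·0 + 150·1 + 31·3 + 156·1 + 267·1 + 28·2 + 77·2 = 876
D has the highest Borda score (2339).

D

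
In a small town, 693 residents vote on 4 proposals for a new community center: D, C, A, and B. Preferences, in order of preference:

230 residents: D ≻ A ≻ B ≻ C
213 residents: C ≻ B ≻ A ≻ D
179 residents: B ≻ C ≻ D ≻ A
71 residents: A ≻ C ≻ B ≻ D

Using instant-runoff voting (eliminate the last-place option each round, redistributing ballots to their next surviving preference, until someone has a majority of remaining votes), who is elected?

C

Round 1: D 230, C 213, A 71, B 179. Eliminate A.
Round 2: D 230, C 284, B 179. Eliminate B.
Round 3: D 230, C 463. C has a majority.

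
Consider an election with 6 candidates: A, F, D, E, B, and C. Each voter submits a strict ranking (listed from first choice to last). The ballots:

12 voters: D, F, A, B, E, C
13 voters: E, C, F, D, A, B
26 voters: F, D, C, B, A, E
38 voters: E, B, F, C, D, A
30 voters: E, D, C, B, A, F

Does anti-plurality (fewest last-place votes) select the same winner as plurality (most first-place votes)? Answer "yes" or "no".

Anti-plurality — last-place votes: A 38, F 30, D 0, E 26, B 13, C 12. Winner: D.
Plurality — first-place votes: A 0, F 26, D 12, E 81, B 0, C 0. Winner: E.
The two methods disagree.

no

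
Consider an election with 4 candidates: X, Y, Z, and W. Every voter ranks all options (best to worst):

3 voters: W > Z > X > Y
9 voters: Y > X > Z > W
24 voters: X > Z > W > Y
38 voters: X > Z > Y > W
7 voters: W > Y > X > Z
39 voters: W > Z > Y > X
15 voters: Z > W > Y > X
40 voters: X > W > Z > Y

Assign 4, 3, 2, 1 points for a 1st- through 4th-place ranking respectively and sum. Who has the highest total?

X: 3·2 + 9·3 + 24·4 + 38·4 + 7·2 + 39·1 + 15·1 + 40·4 = 509
Y: 3·1 + 9·4 + 24·1 + 38·2 + 7·3 + 39·2 + 15·2 + 40·1 = 308
Z: 3·3 + 9·2 + 24·3 + 38·3 + 7·1 + 39·3 + 15·4 + 40·2 = 477
W: 3·4 + 9·1 + 24·2 + 38·1 + 7·4 + 39·4 + 15·3 + 40·3 = 456
X has the highest Borda score (509).

X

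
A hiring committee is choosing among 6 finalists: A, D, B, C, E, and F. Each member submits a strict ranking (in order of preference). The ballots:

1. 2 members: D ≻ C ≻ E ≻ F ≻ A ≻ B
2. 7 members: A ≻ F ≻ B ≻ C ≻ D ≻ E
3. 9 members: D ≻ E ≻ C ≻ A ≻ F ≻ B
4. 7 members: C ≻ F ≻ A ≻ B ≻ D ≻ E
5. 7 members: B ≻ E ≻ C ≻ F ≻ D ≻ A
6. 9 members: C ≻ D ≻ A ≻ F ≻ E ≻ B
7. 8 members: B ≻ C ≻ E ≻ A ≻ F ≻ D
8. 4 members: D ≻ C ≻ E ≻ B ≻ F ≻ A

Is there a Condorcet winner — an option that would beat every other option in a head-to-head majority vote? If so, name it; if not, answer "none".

C

C vs A: 46–7 for C.
C vs D: 38–15 for C.
C vs B: 31–22 for C.
C vs E: 37–16 for C.
C vs F: 46–7 for C.
C beats every other option head-to-head.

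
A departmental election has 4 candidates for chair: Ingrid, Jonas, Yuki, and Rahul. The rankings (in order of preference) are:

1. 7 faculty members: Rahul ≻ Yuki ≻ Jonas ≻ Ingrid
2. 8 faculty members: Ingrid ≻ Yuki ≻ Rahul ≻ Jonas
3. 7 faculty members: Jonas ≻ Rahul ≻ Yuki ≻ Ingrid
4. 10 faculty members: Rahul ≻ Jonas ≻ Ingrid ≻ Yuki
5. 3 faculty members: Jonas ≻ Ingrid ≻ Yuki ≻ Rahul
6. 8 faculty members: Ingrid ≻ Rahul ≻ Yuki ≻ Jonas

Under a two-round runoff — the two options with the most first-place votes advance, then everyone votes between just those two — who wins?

Rahul

Round 1 first-place votes: Ingrid 16, Jonas 10, Yuki 0, Rahul 17.
Rahul and Ingrid advance.
Runoff: Rahul is preferred to Ingrid by 24 voters; Ingrid by 19.
Rahul wins the runoff.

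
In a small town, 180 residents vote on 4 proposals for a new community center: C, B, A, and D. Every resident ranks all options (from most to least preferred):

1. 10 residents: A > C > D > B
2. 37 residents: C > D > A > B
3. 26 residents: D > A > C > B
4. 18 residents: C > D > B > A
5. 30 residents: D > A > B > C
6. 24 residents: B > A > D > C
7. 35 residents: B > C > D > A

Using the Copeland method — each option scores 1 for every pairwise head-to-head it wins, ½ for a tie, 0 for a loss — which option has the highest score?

C: beats B and D; ties A → score 2.5.
B: loses to C, A, and D → score 0.
A: beats B; ties C; loses to D → score 1.5.
D: beats B and A; loses to C → score 2.
C has the best pairwise record.

C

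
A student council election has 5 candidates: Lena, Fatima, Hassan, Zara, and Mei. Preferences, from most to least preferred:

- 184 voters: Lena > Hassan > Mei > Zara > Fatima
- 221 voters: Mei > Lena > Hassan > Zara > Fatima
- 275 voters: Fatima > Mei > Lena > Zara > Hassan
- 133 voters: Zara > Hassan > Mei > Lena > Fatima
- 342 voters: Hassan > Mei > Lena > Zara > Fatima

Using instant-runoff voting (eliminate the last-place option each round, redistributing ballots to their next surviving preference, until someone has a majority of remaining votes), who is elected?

Hassan

Round 1: Lena 184, Fatima 275, Hassan 342, Zara 133, Mei 221. Eliminate Zara.
Round 2: Lena 184, Fatima 275, Hassan 475, Mei 221. Eliminate Lena.
Round 3: Fatima 275, Hassan 659, Mei 221. Hassan has a majority.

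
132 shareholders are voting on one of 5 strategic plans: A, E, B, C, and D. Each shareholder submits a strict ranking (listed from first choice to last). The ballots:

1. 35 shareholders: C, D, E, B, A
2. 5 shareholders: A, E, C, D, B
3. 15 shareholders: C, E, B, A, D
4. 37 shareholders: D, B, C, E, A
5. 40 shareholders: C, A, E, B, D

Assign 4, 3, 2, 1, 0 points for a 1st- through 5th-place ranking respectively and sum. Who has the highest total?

C

A: 35·0 + 5·4 + 15·1 + 37·0 + 40·3 = 155
E: 35·2 + 5·3 + 15·3 + 37·1 + 40·2 = 247
B: 35·1 + 5·0 + 15·2 + 37·3 + 40·1 = 216
C: 35·4 + 5·2 + 15·4 + 37·2 + 40·4 = 444
D: 35·3 + 5·1 + 15·0 + 37·4 + 40·0 = 258
C has the highest Borda score (444).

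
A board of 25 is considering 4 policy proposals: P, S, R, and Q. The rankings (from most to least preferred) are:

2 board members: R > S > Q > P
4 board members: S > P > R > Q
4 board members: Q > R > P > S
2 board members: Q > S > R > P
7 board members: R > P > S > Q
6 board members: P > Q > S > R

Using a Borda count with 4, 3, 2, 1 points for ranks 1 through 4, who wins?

P: 2·1 + 4·3 + 4·2 + 2·1 + 7·3 + 6·4 = 69
S: 2·3 + 4·4 + 4·1 + 2·3 + 7·2 + 6·2 = 58
R: 2·4 + 4·2 + 4·3 + 2·2 + 7·4 + 6·1 = 66
Q: 2·2 + 4·1 + 4·4 + 2·4 + 7·1 + 6·3 = 57
P has the highest Borda score (69).

P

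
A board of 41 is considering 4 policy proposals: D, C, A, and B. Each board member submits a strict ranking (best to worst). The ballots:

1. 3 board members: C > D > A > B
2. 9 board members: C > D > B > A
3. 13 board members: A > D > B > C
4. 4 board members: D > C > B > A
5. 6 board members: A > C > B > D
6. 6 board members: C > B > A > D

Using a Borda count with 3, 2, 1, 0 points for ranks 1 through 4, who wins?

C

D: 3·2 + 9·2 + 13·2 + 4·3 + 6·0 + 6·0 = 62
C: 3·3 + 9·3 + 13·0 + 4·2 + 6·2 + 6·3 = 74
A: 3·1 + 9·0 + 13·3 + 4·0 + 6·3 + 6·1 = 66
B: 3·0 + 9·1 + 13·1 + 4·1 + 6·1 + 6·2 = 44
C has the highest Borda score (74).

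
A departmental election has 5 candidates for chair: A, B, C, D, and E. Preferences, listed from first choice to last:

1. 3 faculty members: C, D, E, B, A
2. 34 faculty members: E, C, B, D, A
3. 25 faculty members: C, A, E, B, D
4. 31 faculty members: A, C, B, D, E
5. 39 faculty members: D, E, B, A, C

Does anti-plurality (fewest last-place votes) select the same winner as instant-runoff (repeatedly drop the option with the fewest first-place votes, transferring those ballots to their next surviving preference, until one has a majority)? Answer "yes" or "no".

Anti-plurality — last-place votes: A 37, B 0, C 39, D 25, E 31. Winner: B.
Instant-runoff — R1 A 31, B 0, C 28, D 39, E 34 (B out); R2 A 31, C 28, D 39, E 34 (C out); R3 A 56, D 42, E 34 (E out); R4 A 56, D 76 (D winner). Winner: D.
The two methods disagree.

no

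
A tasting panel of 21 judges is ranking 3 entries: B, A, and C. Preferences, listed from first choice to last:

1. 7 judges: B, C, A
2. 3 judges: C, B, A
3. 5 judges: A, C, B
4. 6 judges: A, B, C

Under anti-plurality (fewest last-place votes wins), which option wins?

Last-place votes: B 5, A 10, C 6.
B is ranked last by the fewest voters, so B wins.

B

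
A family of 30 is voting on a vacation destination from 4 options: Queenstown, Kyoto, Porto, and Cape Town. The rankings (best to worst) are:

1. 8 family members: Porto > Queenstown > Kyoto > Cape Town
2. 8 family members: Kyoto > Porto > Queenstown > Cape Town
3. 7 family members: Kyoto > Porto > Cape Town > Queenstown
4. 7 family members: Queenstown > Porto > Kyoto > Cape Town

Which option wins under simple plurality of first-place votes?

Kyoto

First-place votes: Queenstown 7, Kyoto 15, Porto 8, Cape Town 0.
Kyoto has the most first-place votes.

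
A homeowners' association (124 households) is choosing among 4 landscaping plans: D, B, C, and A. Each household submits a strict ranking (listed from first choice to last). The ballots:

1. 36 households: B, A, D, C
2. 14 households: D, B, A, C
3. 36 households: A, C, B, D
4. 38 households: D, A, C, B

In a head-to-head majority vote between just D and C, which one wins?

Voters preferring D to C: 88; preferring C to D: 36.
D wins the head-to-head.

D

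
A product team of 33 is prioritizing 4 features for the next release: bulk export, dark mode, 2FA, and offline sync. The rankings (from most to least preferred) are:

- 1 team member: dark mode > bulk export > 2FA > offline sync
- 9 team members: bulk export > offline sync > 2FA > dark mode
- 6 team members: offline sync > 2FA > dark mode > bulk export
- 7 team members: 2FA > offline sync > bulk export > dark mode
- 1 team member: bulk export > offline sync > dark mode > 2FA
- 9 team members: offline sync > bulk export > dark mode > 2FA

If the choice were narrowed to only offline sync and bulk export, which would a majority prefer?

offline sync

Voters preferring offline sync to bulk export: 22; preferring bulk export to offline sync: 11.
offline sync wins the head-to-head.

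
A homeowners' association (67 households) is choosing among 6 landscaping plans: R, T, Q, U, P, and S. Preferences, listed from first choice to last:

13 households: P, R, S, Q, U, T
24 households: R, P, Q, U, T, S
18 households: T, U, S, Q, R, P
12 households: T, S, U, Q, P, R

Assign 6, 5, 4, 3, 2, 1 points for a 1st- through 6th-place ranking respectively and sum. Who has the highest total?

R

R: 13·5 + 24·6 + 18·2 + 12·1 = 257
T: 13·1 + 24·2 + 18·6 + 12·6 = 241
Q: 13·3 + 24·4 + 18·3 + 12·3 = 225
U: 13·2 + 24·3 + 18·5 + 12·4 = 236
P: 13·6 + 24·5 + 18·1 + 12·2 = 240
S: 13·4 + 24·1 + 18·4 + 12·5 = 208
R has the highest Borda score (257).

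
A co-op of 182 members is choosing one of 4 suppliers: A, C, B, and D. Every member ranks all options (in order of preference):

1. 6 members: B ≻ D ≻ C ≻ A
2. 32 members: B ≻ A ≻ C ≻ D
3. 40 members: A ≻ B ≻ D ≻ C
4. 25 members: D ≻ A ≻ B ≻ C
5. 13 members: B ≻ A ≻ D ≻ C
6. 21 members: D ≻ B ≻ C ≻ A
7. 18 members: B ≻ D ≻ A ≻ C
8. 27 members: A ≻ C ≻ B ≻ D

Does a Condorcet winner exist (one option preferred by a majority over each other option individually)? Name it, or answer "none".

A vs C: 155–27 for A.
A vs B: 92–90 for A.
A vs D: 112–70 for A.
A beats every other option head-to-head.

A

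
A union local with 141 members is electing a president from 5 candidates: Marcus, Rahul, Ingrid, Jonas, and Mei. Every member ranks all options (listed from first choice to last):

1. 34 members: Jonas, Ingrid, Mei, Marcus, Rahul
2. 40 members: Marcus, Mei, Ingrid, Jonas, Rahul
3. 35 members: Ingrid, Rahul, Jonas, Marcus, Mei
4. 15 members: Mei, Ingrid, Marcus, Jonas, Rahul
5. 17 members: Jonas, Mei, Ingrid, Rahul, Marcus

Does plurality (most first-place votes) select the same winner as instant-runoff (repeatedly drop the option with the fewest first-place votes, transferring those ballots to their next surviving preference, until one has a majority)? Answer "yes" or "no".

no

Plurality — first-place votes: Marcus 40, Rahul 0, Ingrid 35, Jonas 51, Mei 15. Winner: Jonas.
Instant-runoff — R1 Marcus 40, Rahul 0, Ingrid 35, Jonas 51, Mei 15 (Rahul out); R2 Marcus 40, Ingrid 35, Jonas 51, Mei 15 (Mei out); R3 Marcus 40, Ingrid 50, Jonas 51 (Marcus out); R4 Ingrid 90, Jonas 51 (Ingrid winner). Winner: Ingrid.
The two methods disagree.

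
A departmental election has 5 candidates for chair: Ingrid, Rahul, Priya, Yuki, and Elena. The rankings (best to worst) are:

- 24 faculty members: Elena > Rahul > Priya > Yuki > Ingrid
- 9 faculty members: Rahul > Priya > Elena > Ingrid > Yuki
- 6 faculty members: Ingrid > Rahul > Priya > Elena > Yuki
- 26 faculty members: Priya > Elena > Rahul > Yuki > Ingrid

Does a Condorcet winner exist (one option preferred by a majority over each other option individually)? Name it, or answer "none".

Checking pairwise contests:
Rahul beats Ingrid 59–6.
Elena beats Rahul 50–15.
Rahul beats Priya 39–26.
Rahul beats Yuki 65–0.
Priya beats Elena 41–24.
Every option loses at least one head-to-head, so there is no Condorcet winner.

none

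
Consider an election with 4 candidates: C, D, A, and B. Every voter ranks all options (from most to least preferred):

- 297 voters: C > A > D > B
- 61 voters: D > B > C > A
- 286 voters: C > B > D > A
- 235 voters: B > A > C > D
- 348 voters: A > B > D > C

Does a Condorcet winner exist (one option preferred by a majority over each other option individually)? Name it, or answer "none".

none

Checking pairwise contests:
B beats C 644–583.
C beats D 818–409.
C beats A 644–583.
A beats B 645–582.
Every option loses at least one head-to-head, so there is no Condorcet winner.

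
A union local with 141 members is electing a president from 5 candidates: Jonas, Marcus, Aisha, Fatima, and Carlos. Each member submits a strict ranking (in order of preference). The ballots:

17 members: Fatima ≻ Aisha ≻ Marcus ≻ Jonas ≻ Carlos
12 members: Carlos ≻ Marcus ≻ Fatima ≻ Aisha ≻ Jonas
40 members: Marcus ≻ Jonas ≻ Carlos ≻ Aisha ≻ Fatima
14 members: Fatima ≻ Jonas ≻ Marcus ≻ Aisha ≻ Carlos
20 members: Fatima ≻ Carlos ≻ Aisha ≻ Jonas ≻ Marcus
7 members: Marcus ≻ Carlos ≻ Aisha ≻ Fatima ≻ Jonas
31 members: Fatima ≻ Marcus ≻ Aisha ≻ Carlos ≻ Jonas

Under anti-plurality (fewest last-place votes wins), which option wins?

Aisha

Last-place votes: Jonas 50, Marcus 20, Aisha 0, Fatima 40, Carlos 31.
Aisha is ranked last by the fewest voters, so Aisha wins.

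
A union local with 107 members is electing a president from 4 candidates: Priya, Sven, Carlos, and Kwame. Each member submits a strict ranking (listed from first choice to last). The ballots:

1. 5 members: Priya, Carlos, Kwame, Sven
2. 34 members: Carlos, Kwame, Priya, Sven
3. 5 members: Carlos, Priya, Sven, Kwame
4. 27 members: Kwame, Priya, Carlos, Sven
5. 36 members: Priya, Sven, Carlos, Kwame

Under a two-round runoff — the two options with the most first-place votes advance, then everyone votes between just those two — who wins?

Priya

Round 1 first-place votes: Priya 41, Sven 0, Carlos 39, Kwame 27.
Priya and Carlos advance.
Runoff: Priya is preferred to Carlos by 68 voters; Carlos by 39.
Priya wins the runoff.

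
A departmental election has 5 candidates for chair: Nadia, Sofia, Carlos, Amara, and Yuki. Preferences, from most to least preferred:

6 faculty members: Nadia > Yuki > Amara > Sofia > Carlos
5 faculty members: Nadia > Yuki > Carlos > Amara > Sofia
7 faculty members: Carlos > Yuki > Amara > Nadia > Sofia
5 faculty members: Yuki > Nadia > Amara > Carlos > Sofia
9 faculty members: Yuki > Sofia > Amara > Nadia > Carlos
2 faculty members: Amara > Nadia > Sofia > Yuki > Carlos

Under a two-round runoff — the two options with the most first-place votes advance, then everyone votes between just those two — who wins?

Round 1 first-place votes: Nadia 11, Sofia 0, Carlos 7, Amara 2, Yuki 14.
Yuki and Nadia advance.
Runoff: Yuki is preferred to Nadia by 21 voters; Nadia by 13.
Yuki wins the runoff.

Yuki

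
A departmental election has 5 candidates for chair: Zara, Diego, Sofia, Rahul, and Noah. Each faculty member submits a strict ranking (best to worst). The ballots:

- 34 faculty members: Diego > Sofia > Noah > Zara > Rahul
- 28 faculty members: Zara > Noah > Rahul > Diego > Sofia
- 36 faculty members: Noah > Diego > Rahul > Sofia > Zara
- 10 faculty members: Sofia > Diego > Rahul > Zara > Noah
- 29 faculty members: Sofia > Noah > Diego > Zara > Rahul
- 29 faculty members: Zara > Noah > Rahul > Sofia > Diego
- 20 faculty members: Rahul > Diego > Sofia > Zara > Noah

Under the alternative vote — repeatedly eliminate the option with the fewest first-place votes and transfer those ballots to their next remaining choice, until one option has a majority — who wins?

Diego

Round 1: Zara 57, Diego 34, Sofia 39, Rahul 20, Noah 36. Eliminate Rahul.
Round 2: Zara 57, Diego 54, Sofia 39, Noah 36. Eliminate Noah.
Round 3: Zara 57, Diego 90, Sofia 39. Eliminate Sofia.
Round 4: Zara 57, Diego 129. Diego has a majority.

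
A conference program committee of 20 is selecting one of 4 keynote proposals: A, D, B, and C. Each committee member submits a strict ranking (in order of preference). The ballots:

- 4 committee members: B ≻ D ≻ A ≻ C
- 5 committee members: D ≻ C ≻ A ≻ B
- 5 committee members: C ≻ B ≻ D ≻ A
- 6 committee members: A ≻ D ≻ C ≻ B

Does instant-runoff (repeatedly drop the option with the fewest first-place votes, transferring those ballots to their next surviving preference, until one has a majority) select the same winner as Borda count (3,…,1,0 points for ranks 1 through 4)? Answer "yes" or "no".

Instant-runoff — R1 A 6, D 5, B 4, C 5 (B out); R2 A 6, D 9, C 5 (C out); R3 A 6, D 14 (D winner). Winner: D.
Borda — scores: A 27, D 40, B 22, C 31. Winner: D.
The two methods agree.

yes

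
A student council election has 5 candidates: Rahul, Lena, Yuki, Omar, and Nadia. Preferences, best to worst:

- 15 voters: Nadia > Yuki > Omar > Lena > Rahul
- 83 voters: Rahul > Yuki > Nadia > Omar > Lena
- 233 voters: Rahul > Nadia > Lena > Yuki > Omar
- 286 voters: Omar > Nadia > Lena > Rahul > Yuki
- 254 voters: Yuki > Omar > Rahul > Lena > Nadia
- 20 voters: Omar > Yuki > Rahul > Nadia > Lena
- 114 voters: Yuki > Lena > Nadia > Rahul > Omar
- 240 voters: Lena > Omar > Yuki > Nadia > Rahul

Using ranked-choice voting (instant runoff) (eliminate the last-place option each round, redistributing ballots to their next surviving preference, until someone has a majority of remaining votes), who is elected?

Round 1: Rahul 316, Lena 240, Yuki 368, Omar 306, Nadia 15. Eliminate Nadia.
Round 2: Rahul 316, Lena 240, Yuki 383, Omar 306. Eliminate Lena.
Round 3: Rahul 316, Yuki 383, Omar 546. Eliminate Rahul.
Round 4: Yuki 699, Omar 546. Yuki has a majority.

Yuki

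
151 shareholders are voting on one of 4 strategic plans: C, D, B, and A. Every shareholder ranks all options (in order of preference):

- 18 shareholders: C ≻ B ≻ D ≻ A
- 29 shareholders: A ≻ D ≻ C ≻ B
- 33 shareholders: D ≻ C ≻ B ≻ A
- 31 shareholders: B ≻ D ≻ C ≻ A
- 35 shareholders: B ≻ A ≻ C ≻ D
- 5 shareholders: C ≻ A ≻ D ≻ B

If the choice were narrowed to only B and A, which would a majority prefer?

Voters preferring B to A: 117; preferring A to B: 34.
B wins the head-to-head.

B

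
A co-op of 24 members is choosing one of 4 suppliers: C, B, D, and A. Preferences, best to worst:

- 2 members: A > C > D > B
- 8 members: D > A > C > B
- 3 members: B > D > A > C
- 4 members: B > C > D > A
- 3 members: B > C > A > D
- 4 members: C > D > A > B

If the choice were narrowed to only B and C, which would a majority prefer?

Voters preferring B to C: 10; preferring C to B: 14.
C wins the head-to-head.

C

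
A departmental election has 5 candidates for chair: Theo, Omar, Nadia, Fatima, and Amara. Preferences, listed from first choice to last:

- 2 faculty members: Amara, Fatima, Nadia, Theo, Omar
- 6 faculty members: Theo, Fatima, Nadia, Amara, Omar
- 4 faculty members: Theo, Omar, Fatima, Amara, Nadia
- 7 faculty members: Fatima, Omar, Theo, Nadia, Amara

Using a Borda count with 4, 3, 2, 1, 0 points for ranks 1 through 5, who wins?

Fatima

Theo: 2·1 + 6·4 + 4·4 + 7·2 = 56
Omar: 2·0 + 6·0 + 4·3 + 7·3 = 33
Nadia: 2·2 + 6·2 + 4·0 + 7·1 = 23
Fatima: 2·3 + 6·3 + 4·2 + 7·4 = 60
Amara: 2·4 + 6·1 + 4·1 + 7·0 = 18
Fatima has the highest Borda score (60).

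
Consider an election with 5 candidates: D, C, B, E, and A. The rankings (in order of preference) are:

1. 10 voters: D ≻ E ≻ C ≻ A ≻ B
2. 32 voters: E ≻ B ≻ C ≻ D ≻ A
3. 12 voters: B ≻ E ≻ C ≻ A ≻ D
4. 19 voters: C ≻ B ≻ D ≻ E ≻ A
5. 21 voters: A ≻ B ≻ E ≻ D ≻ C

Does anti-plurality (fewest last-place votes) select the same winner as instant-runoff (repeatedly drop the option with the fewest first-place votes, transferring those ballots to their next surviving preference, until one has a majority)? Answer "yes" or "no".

Anti-plurality — last-place votes: D 12, C 21, B 10, E 0, A 51. Winner: E.
Instant-runoff — R1 D 10, C 19, B 12, E 32, A 21 (D out); R2 C 19, B 12, E 42, A 21 (B out); R3 C 19, E 54, A 21 (E winner). Winner: E.
The two methods agree.

yes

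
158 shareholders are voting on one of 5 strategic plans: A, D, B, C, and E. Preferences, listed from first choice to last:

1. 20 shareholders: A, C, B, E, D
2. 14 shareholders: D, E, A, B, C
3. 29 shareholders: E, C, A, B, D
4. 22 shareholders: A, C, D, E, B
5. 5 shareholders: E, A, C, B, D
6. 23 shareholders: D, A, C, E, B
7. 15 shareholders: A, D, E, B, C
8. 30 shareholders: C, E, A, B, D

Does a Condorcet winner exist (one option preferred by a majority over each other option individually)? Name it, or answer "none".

A

A vs D: 121–37 for A.
A vs B: 158–0 for A.
A vs C: 99–59 for A.
A vs E: 80–78 for A.
A beats every other option head-to-head.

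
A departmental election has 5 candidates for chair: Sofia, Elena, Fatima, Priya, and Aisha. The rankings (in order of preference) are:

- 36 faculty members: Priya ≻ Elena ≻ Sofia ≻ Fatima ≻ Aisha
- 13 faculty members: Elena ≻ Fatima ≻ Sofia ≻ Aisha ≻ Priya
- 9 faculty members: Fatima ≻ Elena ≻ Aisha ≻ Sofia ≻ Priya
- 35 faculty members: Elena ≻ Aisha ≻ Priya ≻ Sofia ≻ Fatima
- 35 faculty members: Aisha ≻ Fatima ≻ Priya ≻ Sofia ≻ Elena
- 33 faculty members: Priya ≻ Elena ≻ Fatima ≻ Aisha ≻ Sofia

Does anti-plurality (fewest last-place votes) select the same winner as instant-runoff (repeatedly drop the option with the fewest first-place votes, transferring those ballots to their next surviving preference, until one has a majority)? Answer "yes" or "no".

yes

Anti-plurality — last-place votes: Sofia 33, Elena 35, Fatima 35, Priya 22, Aisha 36. Winner: Priya.
Instant-runoff — R1 Sofia 0, Elena 48, Fatima 9, Priya 69, Aisha 35 (Sofia out); R2 Elena 48, Fatima 9, Priya 69, Aisha 35 (Fatima out); R3 Elena 57, Priya 69, Aisha 35 (Aisha out); R4 Elena 57, Priya 104 (Priya winner). Winner: Priya.
The two methods agree.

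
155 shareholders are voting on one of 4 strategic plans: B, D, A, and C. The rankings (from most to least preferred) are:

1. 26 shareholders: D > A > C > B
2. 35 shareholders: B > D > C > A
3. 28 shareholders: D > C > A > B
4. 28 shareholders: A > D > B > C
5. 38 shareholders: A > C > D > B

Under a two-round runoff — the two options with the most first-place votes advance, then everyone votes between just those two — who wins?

D

Round 1 first-place votes: B 35, D 54, A 66, C 0.
A and D advance.
Runoff: A is preferred to D by 66 voters; D by 89.
D wins the runoff.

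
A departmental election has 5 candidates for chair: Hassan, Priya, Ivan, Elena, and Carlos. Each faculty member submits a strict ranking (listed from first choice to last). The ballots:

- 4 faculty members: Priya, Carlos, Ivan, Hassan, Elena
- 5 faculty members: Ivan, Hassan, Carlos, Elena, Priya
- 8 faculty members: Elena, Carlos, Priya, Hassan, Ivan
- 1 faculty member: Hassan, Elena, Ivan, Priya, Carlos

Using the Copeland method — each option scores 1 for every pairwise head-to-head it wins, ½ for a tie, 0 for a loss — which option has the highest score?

Carlos

Hassan: beats Elena; ties Ivan; loses to Priya and Carlos → score 1.5.
Priya: beats Hassan and Ivan; loses to Elena and Carlos → score 2.
Ivan: ties Hassan and Elena; loses to Priya and Carlos → score 1.
Elena: beats Priya; ties Ivan and Carlos; loses to Hassan → score 2.
Carlos: beats Hassan, Priya, and Ivan; ties Elena → score 3.5.
Carlos has the best pairwise record.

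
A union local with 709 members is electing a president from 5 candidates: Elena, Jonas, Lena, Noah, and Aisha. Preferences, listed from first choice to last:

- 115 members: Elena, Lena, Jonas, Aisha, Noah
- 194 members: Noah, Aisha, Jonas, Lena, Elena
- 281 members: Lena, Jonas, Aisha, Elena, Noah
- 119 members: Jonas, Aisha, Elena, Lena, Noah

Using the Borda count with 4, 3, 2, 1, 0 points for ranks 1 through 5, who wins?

Jonas

Elena: 115·4 + 194·0 + 281·1 + 119·2 = 979
Jonas: 115·2 + 194·2 + 281·3 + 119·4 = 1937
Lena: 115·3 + 194·1 + 281·4 + 119·1 = 1782
Noah: 115·0 + 194·4 + 281·0 + 119·0 = 776
Aisha: 115·1 + 194·3 + 281·2 + 119·3 = 1616
Jonas has the highest Borda score (1937).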